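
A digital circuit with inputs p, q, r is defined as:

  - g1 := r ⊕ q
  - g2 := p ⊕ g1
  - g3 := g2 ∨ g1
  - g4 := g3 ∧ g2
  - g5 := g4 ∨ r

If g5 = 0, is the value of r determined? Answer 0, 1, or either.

0

g5 = g4 ∨ r must be 0, so both g4 = 0 and r = 0.
g4 = g3 ∧ g2 must be 0, so at least one of g3, g2 is 0.
Every assignment with g5 = 0 has r = 0; there are 2 such assignment(s).
  p=0, q=0, r=0
  p=1, q=1, r=0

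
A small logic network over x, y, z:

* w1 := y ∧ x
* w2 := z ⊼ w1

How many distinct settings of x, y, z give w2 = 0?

w2 = z ⊼ w1 must be 0, so both z = 1 and w1 = 1.
w1 = y ∧ x must be 1, so both y = 1 and x = 1.
Enumerating the 8 input combinations, 1 give w2 = 0 and 7 give w2 = 1.

1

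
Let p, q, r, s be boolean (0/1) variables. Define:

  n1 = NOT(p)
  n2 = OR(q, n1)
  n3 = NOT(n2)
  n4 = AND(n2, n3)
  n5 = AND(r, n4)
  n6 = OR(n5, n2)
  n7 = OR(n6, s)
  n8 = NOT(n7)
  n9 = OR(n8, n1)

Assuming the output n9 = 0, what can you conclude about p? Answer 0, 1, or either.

n9 = OR(n8, n1) must be 0, so both n8 = 0 and n1 = 0.
Every assignment with n9 = 0 has p = 1; there are 6 such assignment(s).

1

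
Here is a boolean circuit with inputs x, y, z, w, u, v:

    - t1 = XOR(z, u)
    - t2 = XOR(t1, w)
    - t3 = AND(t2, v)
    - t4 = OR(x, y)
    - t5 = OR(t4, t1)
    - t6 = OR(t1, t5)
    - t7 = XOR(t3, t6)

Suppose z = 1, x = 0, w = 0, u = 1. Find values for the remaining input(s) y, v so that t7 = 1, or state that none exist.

y=1, v=1

Check with z = 1, x = 0, w = 0, u = 1 and y=1, v=1:
t1 = XOR(z, u) = XOR(1, 1) = 0
t2 = XOR(t1, w) = XOR(0, 0) = 0
t3 = AND(t2, v) = AND(0, 1) = 0
t4 = OR(x, y) = OR(0, 1) = 1
t5 = OR(t4, t1) = OR(1, 0) = 1
t6 = OR(t1, t5) = OR(0, 1) = 1
t7 = XOR(t3, t6) = XOR(0, 1) = 1
So t7 = 1.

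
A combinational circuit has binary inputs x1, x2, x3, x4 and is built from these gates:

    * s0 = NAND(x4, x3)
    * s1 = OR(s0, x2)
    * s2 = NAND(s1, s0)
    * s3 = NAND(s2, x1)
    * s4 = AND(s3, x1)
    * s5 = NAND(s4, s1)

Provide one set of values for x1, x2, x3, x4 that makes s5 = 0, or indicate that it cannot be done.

x1=1, x2=0, x3=1, x4=0

Check with x1=1, x2=0, x3=1, x4=0:
s0 = NAND(x4, x3) = NAND(0, 1) = 1
s1 = OR(s0, x2) = OR(1, 0) = 1
s2 = NAND(s1, s0) = NAND(1, 1) = 0
s3 = NAND(s2, x1) = NAND(0, 1) = 1
s4 = AND(s3, x1) = AND(1, 1) = 1
s5 = NAND(s4, s1) = NAND(1, 1) = 0
So s5 = 0 as required.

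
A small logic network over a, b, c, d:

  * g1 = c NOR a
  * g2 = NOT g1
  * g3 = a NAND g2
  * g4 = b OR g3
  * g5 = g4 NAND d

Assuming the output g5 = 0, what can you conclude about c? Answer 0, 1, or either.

Both values of c occur among assignments with g5 = 0:
  c=0: a=0, b=0, c=0, d=1
  c=1: a=0, b=0, c=1, d=1

either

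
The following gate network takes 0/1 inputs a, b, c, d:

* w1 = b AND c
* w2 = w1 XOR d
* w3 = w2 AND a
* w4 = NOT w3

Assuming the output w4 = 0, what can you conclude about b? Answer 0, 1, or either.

Both values of b occur among assignments with w4 = 0:
  b=0: a=1, b=0, c=0, d=1
  b=1: a=1, b=1, c=0, d=1

either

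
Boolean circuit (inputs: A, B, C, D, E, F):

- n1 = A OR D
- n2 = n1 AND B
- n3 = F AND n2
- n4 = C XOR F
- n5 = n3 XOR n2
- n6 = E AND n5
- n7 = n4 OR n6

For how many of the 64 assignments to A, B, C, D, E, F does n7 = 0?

29

n7 = n4 OR n6 must be 0, so both n4 = 0 and n6 = 0.
n4 = C XOR F must be 0, so C and F are equal.
Enumerating the 64 input combinations, 29 give n7 = 0 and 35 give n7 = 1.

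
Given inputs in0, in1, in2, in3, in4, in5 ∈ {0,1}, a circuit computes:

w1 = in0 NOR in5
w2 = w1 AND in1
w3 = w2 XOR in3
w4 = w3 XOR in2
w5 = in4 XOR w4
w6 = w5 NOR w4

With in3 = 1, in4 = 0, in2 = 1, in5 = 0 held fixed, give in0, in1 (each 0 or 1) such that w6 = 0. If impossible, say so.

w6 = w5 NOR w4 must be 0, so at least one of w5, w4 is 1.
Check with in3 = 1, in4 = 0, in2 = 1, in5 = 0 and in0=0, in1=1:
w1 = in0 NOR in5 = 0 NOR 0 = 1
w2 = w1 AND in1 = 1 AND 1 = 1
w3 = w2 XOR in3 = 1 XOR 1 = 0
w4 = w3 XOR in2 = 0 XOR 1 = 1
w5 = in4 XOR w4 = 0 XOR 1 = 1
w6 = w5 NOR w4 = 1 NOR 1 = 0
So w6 = 0.

in0=0, in1=1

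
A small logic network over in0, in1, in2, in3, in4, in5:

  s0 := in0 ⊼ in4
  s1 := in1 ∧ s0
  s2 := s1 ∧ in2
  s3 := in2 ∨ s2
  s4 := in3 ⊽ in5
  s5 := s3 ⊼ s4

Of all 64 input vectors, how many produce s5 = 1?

s5 = s3 ⊼ s4 must be 1, so at least one of s3, s4 is 0.
Enumerating the 64 input combinations, 56 give s5 = 1 and 8 give s5 = 0.

56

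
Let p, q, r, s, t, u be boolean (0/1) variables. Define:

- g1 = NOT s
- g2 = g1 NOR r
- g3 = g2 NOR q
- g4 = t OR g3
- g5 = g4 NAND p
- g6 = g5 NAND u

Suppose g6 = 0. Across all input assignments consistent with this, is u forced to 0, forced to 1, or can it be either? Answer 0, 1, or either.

1

g6 = g5 NAND u must be 0, so both g5 = 1 and u = 1.
Every assignment with g6 = 0 has u = 1; there are 21 such assignment(s).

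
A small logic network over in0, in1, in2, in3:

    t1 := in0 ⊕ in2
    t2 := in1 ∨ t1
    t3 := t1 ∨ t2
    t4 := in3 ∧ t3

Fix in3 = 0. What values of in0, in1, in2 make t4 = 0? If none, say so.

Check with in3 = 0 and in0=0, in1=0, in2=0:
t1 = in0 ⊕ in2 = 0 ⊕ 0 = 0
t2 = in1 ∨ t1 = 0 ∨ 0 = 0
t3 = t1 ∨ t2 = 0 ∨ 0 = 0
t4 = in3 ∧ t3 = 0 ∧ 0 = 0
So t4 = 0.

in0=0, in1=0, in2=0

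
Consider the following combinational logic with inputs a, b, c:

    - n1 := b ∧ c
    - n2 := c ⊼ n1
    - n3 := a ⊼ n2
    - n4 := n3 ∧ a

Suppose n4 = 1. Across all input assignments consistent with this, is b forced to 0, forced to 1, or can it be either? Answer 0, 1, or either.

1

n4 = n3 ∧ a must be 1, so both n3 = 1 and a = 1.
Every assignment with n4 = 1 has b = 1; there are 1 such assignment(s).
  a=1, b=1, c=1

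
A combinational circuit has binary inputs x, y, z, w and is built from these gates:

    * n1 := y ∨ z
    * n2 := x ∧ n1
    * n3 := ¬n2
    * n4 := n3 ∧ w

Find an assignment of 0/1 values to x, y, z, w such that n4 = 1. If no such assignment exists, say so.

n4 = n3 ∧ w must be 1, so both n3 = 1 and w = 1.
Check with x=0, y=1, z=0, w=1:
n1 = y ∨ z = 1 ∨ 0 = 1
n2 = x ∧ n1 = 0 ∧ 1 = 0
n3 = ¬n2 = ¬0 = 1
n4 = n3 ∧ w = 1 ∧ 1 = 1
So n4 = 1 as required.

x=0, y=1, z=0, w=1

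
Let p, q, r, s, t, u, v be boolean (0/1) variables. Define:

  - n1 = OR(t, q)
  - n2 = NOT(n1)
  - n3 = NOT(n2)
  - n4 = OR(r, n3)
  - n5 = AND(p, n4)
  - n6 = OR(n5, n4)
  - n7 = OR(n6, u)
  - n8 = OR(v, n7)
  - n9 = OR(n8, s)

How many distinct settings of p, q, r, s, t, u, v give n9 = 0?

2

n9 = OR(n8, s) must be 0, so both n8 = 0 and s = 0.
n8 = OR(v, n7) must be 0, so both v = 0 and n7 = 0.
Satisfying assignments:
  p=0, q=0, r=0, s=0, t=0, u=0, v=0
  p=1, q=0, r=0, s=0, t=0, u=0, v=0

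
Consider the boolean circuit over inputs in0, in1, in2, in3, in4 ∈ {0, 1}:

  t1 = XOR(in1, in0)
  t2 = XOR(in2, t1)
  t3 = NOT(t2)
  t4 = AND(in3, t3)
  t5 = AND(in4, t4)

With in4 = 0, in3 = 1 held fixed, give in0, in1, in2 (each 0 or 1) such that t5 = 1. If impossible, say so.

With in4 = 0, in3 = 1 fixed, none of the 8 settings of in0, in1, in2 give t5 = 1.
For example, with in0=1, in1=1, in2=1:
t1 = XOR(in1, in0) = XOR(1, 1) = 0
t2 = XOR(in2, t1) = XOR(1, 0) = 1
t3 = NOT(t2) = NOT 1 = 0
t4 = AND(in3, t3) = AND(1, 0) = 0
t5 = AND(in4, t4) = AND(0, 0) = 0
giving t5 = 0 ≠ 1.

no solution exists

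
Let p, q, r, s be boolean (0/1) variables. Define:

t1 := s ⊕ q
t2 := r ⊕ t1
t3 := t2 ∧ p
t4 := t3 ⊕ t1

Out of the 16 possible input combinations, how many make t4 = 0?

t4 = t3 ⊕ t1 must be 0, so t3 and t1 are equal.
Enumerating the 16 input combinations, 8 give t4 = 0 and 8 give t4 = 1.

8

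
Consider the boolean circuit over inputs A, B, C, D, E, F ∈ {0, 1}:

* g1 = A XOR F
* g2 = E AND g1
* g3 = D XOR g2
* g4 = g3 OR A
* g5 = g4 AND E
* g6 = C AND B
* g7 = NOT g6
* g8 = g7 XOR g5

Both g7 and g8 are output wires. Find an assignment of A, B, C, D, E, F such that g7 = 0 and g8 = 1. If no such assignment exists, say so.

Check with A=1, B=1, C=1, D=1, E=1, F=0:
g1 = A XOR F = 1 XOR 0 = 1
g2 = E AND g1 = 1 AND 1 = 1
g3 = D XOR g2 = 1 XOR 1 = 0
g4 = g3 OR A = 0 OR 1 = 1
g5 = g4 AND E = 1 AND 1 = 1
g6 = C AND B = 1 AND 1 = 1
g7 = NOT g6 = NOT 1 = 0
g8 = g7 XOR g5 = 0 XOR 1 = 1
So g7 = 0 and g8 = 1.

A=1, B=1, C=1, D=1, E=1, F=0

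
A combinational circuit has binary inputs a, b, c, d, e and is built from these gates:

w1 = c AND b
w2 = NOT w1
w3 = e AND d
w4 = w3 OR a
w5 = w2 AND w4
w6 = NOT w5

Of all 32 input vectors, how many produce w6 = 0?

15

w6 = NOT w5 must be 0, so w5 = 1.
Enumerating the 32 input combinations, 15 give w6 = 0 and 17 give w6 = 1.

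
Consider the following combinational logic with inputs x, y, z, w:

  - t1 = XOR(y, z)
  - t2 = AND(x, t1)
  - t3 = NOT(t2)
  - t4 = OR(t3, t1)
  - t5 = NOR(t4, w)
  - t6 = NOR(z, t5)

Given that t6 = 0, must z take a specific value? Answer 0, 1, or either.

1

t6 = NOR(z, t5) must be 0, so at least one of z, t5 is 1.
Every assignment with t6 = 0 has z = 1; there are 8 such assignment(s).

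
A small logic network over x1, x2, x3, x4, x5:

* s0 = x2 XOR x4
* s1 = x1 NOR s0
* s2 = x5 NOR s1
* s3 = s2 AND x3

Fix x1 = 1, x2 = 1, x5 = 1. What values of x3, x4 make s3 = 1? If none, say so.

no solution exists

With x1 = 1, x2 = 1, x5 = 1 fixed, none of the 4 settings of x3, x4 give s3 = 1.
For example, with x3=0, x4=1:
s0 = x2 XOR x4 = 1 XOR 1 = 0
s1 = x1 NOR s0 = 1 NOR 0 = 0
s2 = x5 NOR s1 = 1 NOR 0 = 0
s3 = s2 AND x3 = 0 AND 0 = 0
giving s3 = 0 ≠ 1.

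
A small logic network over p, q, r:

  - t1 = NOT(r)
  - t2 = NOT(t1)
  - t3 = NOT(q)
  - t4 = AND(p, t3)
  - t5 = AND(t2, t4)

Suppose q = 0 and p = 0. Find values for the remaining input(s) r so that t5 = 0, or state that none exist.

t5 = AND(t2, t4) must be 0, so at least one of t2, t4 is 0.
Check with q = 0 and p = 0 and r=0:
t1 = NOT(r) = NOT 0 = 1
t2 = NOT(t1) = NOT 1 = 0
t3 = NOT(q) = NOT 0 = 1
t4 = AND(p, t3) = AND(0, 1) = 0
t5 = AND(t2, t4) = AND(0, 0) = 0
So t5 = 0.

r=0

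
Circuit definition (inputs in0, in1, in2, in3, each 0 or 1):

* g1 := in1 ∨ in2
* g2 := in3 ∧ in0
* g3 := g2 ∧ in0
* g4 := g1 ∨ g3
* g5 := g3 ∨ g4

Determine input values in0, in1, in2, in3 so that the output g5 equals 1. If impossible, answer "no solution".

Check with in0=0, in1=0, in2=1, in3=1:
g1 = in1 ∨ in2 = 0 ∨ 1 = 1
g2 = in3 ∧ in0 = 1 ∧ 0 = 0
g3 = g2 ∧ in0 = 0 ∧ 0 = 0
g4 = g1 ∨ g3 = 1 ∨ 0 = 1
g5 = g3 ∨ g4 = 0 ∨ 1 = 1
So g5 = 1 as required.

in0=0, in1=0, in2=1, in3=1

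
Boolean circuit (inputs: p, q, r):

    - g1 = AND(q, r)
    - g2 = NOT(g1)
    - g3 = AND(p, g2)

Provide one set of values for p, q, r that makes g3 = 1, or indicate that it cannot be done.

p=1, q=0, r=1

g3 = AND(p, g2) must be 1, so both p = 1 and g2 = 1.
g2 = NOT(g1) must be 1, so g1 = 0.
g1 = AND(q, r) must be 0, so at least one of q, r is 0.
Check with p=1, q=0, r=1:
g1 = AND(q, r) = AND(0, 1) = 0
g2 = NOT(g1) = NOT 0 = 1
g3 = AND(p, g2) = AND(1, 1) = 1
So g3 = 1 as required.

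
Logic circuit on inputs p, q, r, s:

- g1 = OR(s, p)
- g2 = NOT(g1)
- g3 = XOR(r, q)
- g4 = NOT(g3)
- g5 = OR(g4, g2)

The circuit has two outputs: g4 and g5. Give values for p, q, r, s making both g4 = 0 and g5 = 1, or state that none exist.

p=0, q=0, r=1, s=0

Check with p=0, q=0, r=1, s=0:
g1 = OR(s, p) = OR(0, 0) = 0
g2 = NOT(g1) = NOT 0 = 1
g3 = XOR(r, q) = XOR(1, 0) = 1
g4 = NOT(g3) = NOT 1 = 0
g5 = OR(g4, g2) = OR(0, 1) = 1
So g4 = 0 and g5 = 1.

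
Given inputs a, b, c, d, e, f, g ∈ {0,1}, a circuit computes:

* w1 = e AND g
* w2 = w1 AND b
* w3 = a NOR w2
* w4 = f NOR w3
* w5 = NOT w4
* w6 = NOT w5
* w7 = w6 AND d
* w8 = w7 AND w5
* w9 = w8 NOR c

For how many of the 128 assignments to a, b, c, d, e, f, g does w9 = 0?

64

w9 = w8 NOR c must be 0, so at least one of w8, c is 1.
Enumerating the 128 input combinations, 64 give w9 = 0 and 64 give w9 = 1.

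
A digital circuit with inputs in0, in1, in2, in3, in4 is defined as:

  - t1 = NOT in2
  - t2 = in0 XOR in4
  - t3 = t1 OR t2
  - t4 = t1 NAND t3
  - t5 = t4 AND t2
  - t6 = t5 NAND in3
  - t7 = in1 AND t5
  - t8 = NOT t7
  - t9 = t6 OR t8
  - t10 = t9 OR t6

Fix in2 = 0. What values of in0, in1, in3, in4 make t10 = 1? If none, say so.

Check with in2 = 0 and in0=1, in1=1, in3=0, in4=0:
t1 = NOT in2 = NOT 0 = 1
t2 = in0 XOR in4 = 1 XOR 0 = 1
t3 = t1 OR t2 = 1 OR 1 = 1
t4 = t1 NAND t3 = 1 NAND 1 = 0
t5 = t4 AND t2 = 0 AND 1 = 0
t6 = t5 NAND in3 = 0 NAND 0 = 1
t7 = in1 AND t5 = 1 AND 0 = 0
t8 = NOT t7 = NOT 0 = 1
t9 = t6 OR t8 = 1 OR 1 = 1
t10 = t9 OR t6 = 1 OR 1 = 1
So t10 = 1.

in0=1, in1=1, in3=0, in4=0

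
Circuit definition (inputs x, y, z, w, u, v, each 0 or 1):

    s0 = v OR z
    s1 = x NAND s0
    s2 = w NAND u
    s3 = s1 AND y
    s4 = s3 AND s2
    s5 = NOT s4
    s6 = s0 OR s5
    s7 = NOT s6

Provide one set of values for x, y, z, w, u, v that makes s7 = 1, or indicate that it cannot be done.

x=1 y=1 z=0 w=1 u=0 v=0

s7 = NOT s6 must be 1, so s6 = 0.
s6 = s0 OR s5 must be 0, so both s0 = 0 and s5 = 0.
Check with x=1 y=1 z=0 w=1 u=0 v=0:
s0 = v OR z = 0 OR 0 = 0
s1 = x NAND s0 = 1 NAND 0 = 1
s2 = w NAND u = 1 NAND 0 = 1
s3 = s1 AND y = 1 AND 1 = 1
s4 = s3 AND s2 = 1 AND 1 = 1
s5 = NOT s4 = NOT 1 = 0
s6 = s0 OR s5 = 0 OR 0 = 0
s7 = NOT s6 = NOT 0 = 1
So s7 = 1 as required.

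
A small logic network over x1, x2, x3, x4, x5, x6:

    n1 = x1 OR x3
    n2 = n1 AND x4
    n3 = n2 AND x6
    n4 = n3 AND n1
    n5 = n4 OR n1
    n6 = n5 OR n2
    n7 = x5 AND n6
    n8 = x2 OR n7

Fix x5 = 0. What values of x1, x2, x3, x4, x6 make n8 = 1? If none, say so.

x1=1, x2=1, x3=1, x4=1, x6=1

n8 = x2 OR n7 must be 1, so at least one of x2, n7 is 1.
Check with x5 = 0 and x1=1, x2=1, x3=1, x4=1, x6=1:
n1 = x1 OR x3 = 1 OR 1 = 1
n2 = n1 AND x4 = 1 AND 1 = 1
n3 = n2 AND x6 = 1 AND 1 = 1
n4 = n3 AND n1 = 1 AND 1 = 1
n5 = n4 OR n1 = 1 OR 1 = 1
n6 = n5 OR n2 = 1 OR 1 = 1
n7 = x5 AND n6 = 0 AND 1 = 0
n8 = x2 OR n7 = 1 OR 0 = 1
So n8 = 1.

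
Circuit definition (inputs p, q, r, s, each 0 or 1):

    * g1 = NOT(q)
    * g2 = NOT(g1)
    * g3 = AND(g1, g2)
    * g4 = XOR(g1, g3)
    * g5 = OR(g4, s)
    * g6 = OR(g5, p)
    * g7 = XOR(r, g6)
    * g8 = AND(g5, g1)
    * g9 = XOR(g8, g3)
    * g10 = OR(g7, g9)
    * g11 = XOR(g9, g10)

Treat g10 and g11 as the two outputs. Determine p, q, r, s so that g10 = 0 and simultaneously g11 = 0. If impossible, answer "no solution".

Check with p=0, q=1, r=0, s=0:
g1 = NOT(q) = NOT 1 = 0
g2 = NOT(g1) = NOT 0 = 1
g3 = AND(g1, g2) = AND(0, 1) = 0
g4 = XOR(g1, g3) = XOR(0, 0) = 0
g5 = OR(g4, s) = OR(0, 0) = 0
g6 = OR(g5, p) = OR(0, 0) = 0
g7 = XOR(r, g6) = XOR(0, 0) = 0
g8 = AND(g5, g1) = AND(0, 0) = 0
g9 = XOR(g8, g3) = XOR(0, 0) = 0
g10 = OR(g7, g9) = OR(0, 0) = 0
g11 = XOR(g9, g10) = XOR(0, 0) = 0
So g10 = 0 and g11 = 0.

p=0, q=1, r=0, s=0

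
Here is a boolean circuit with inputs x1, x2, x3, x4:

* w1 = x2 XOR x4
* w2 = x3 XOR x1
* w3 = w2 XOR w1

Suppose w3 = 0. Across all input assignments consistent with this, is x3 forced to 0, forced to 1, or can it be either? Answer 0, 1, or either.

Both values of x3 occur among assignments with w3 = 0:
  x3=0: x1=0, x2=0, x3=0, x4=0
  x3=1: x1=0, x2=0, x3=1, x4=1

either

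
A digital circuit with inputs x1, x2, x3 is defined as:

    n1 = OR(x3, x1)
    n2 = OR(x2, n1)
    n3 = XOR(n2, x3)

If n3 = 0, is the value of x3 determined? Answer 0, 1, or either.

either

Both values of x3 occur among assignments with n3 = 0:
  x3=0: x1=0, x2=0, x3=0
  x3=1: x1=0, x2=0, x3=1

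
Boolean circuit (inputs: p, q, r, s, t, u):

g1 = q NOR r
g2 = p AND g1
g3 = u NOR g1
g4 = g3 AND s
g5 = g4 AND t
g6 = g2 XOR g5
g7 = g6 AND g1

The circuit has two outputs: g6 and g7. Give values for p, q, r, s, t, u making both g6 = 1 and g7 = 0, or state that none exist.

p=0 q=1 r=1 s=1 t=1 u=0

Check with p=0 q=1 r=1 s=1 t=1 u=0:
g1 = q NOR r = 1 NOR 1 = 0
g2 = p AND g1 = 0 AND 0 = 0
g3 = u NOR g1 = 0 NOR 0 = 1
g4 = g3 AND s = 1 AND 1 = 1
g5 = g4 AND t = 1 AND 1 = 1
g6 = g2 XOR g5 = 0 XOR 1 = 1
g7 = g6 AND g1 = 1 AND 0 = 0
So g6 = 1 and g7 = 0.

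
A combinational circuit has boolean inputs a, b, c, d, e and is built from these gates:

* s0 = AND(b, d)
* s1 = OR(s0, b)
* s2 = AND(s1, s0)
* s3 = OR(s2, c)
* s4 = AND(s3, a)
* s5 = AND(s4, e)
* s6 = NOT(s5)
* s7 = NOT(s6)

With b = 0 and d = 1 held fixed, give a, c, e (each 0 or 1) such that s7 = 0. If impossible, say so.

a=1, c=1, e=0

s7 = NOT(s6) must be 0, so s6 = 1.
s6 = NOT(s5) must be 1, so s5 = 0.
Check with b = 0 and d = 1 and a=1, c=1, e=0:
s0 = AND(b, d) = AND(0, 1) = 0
s1 = OR(s0, b) = OR(0, 0) = 0
s2 = AND(s1, s0) = AND(0, 0) = 0
s3 = OR(s2, c) = OR(0, 1) = 1
s4 = AND(s3, a) = AND(1, 1) = 1
s5 = AND(s4, e) = AND(1, 0) = 0
s6 = NOT(s5) = NOT 0 = 1
s7 = NOT(s6) = NOT 1 = 0
So s7 = 0.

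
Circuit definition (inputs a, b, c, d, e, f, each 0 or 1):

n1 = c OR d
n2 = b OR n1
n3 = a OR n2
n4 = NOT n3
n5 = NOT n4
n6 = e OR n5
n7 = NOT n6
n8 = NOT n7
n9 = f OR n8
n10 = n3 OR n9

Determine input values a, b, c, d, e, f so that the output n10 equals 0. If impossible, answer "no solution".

n10 = n3 OR n9 must be 0, so both n3 = 0 and n9 = 0.
n3 = a OR n2 must be 0, so both a = 0 and n2 = 0.
n9 = f OR n8 must be 0, so both f = 0 and n8 = 0.
Check with a=0, b=0, c=0, d=0, e=0, f=0:
n1 = c OR d = 0 OR 0 = 0
n2 = b OR n1 = 0 OR 0 = 0
n3 = a OR n2 = 0 OR 0 = 0
n4 = NOT n3 = NOT 0 = 1
n5 = NOT n4 = NOT 1 = 0
n6 = e OR n5 = 0 OR 0 = 0
n7 = NOT n6 = NOT 0 = 1
n8 = NOT n7 = NOT 1 = 0
n9 = f OR n8 = 0 OR 0 = 0
n10 = n3 OR n9 = 0 OR 0 = 0
So n10 = 0 as required.

a=0, b=0, c=0, d=0, e=0, f=0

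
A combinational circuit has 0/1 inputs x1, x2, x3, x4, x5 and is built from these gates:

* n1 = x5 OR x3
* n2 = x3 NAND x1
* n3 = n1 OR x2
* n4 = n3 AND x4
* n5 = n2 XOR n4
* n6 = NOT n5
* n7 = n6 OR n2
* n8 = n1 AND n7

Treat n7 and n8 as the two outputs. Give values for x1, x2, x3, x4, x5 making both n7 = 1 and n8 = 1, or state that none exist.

Check with x1=0, x2=0, x3=1, x4=0, x5=1:
n1 = x5 OR x3 = 1 OR 1 = 1
n2 = x3 NAND x1 = 1 NAND 0 = 1
n3 = n1 OR x2 = 1 OR 0 = 1
n4 = n3 AND x4 = 1 AND 0 = 0
n5 = n2 XOR n4 = 1 XOR 0 = 1
n6 = NOT n5 = NOT 1 = 0
n7 = n6 OR n2 = 0 OR 1 = 1
n8 = n1 AND n7 = 1 AND 1 = 1
So n7 = 1 and n8 = 1.

x1=0, x2=0, x3=1, x4=0, x5=1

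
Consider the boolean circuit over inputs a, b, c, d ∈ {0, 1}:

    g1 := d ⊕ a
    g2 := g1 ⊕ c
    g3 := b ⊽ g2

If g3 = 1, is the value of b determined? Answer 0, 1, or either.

g3 = b ⊽ g2 must be 1, so both b = 0 and g2 = 0.
g2 = g1 ⊕ c must be 0, so g1 and c are equal.
Every assignment with g3 = 1 has b = 0; there are 4 such assignment(s).
  a=0, b=0, c=0, d=0
  a=0, b=0, c=1, d=1
  a=1, b=0, c=0, d=1
  a=1, b=0, c=1, d=0

0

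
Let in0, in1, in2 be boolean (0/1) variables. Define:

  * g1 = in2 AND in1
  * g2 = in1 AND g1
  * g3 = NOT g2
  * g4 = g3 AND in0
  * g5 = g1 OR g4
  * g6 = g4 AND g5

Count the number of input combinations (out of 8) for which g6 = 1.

g6 = g4 AND g5 must be 1, so both g4 = 1 and g5 = 1.
g4 = g3 AND in0 must be 1, so both g3 = 1 and in0 = 1.
Enumerating the 8 input combinations, 3 give g6 = 1 and 5 give g6 = 0.

3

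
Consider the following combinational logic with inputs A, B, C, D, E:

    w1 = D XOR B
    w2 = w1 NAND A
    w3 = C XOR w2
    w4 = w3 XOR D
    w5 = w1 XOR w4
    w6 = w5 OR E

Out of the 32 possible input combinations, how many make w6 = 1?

w6 = w5 OR E must be 1, so at least one of w5, E is 1.
Enumerating the 32 input combinations, 24 give w6 = 1 and 8 give w6 = 0.

24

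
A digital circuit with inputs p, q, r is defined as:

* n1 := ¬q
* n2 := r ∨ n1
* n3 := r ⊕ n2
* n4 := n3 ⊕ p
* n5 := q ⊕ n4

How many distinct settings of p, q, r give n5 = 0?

n5 = q ⊕ n4 must be 0, so q and n4 are equal.
Satisfying assignments:
  p=0, q=0, r=1
  p=1, q=0, r=0
  p=1, q=1, r=0
  p=1, q=1, r=1

4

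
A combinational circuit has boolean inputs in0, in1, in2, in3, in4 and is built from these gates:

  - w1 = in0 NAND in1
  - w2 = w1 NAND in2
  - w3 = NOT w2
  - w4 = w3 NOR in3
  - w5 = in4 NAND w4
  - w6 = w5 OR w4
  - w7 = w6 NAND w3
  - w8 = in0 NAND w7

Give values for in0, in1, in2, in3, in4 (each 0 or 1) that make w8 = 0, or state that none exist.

w8 = in0 NAND w7 must be 0, so both in0 = 1 and w7 = 1.
w7 = w6 NAND w3 must be 1, so at least one of w6, w3 is 0.
Check with in0=1 in1=1 in2=1 in3=0 in4=0:
w1 = in0 NAND in1 = 1 NAND 1 = 0
w2 = w1 NAND in2 = 0 NAND 1 = 1
w3 = NOT w2 = NOT 1 = 0
w4 = w3 NOR in3 = 0 NOR 0 = 1
w5 = in4 NAND w4 = 0 NAND 1 = 1
w6 = w5 OR w4 = 1 OR 1 = 1
w7 = w6 NAND w3 = 1 NAND 0 = 1
w8 = in0 NAND w7 = 1 NAND 1 = 0
So w8 = 0 as required.

in0=1 in1=1 in2=1 in3=0 in4=0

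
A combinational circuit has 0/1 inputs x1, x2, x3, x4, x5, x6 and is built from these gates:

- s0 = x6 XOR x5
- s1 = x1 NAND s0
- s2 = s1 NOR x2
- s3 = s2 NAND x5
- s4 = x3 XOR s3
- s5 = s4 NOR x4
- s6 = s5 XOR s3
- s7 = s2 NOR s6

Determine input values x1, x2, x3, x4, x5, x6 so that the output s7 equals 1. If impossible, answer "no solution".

x1=0, x2=1, x3=1, x4=0, x5=1, x6=0

Check with x1=0, x2=1, x3=1, x4=0, x5=1, x6=0:
s0 = x6 XOR x5 = 0 XOR 1 = 1
s1 = x1 NAND s0 = 0 NAND 1 = 1
s2 = s1 NOR x2 = 1 NOR 1 = 0
s3 = s2 NAND x5 = 0 NAND 1 = 1
s4 = x3 XOR s3 = 1 XOR 1 = 0
s5 = s4 NOR x4 = 0 NOR 0 = 1
s6 = s5 XOR s3 = 1 XOR 1 = 0
s7 = s2 NOR s6 = 0 NOR 0 = 1
So s7 = 1 as required.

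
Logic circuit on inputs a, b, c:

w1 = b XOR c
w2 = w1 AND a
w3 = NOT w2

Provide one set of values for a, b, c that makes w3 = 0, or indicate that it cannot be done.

w3 = NOT w2 must be 0, so w2 = 1.
w2 = w1 AND a must be 1, so both w1 = 1 and a = 1.
Check with a=1, b=0, c=1:
w1 = b XOR c = 0 XOR 1 = 1
w2 = w1 AND a = 1 AND 1 = 1
w3 = NOT w2 = NOT 1 = 0
So w3 = 0 as required.

a=1, b=0, c=1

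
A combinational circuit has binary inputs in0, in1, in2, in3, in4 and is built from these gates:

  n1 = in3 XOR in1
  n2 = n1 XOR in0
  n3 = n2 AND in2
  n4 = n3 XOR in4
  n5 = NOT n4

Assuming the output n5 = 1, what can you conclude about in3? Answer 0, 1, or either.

Both values of in3 occur among assignments with n5 = 1:
  in3=0: in0=0, in1=0, in2=0, in3=0, in4=0
  in3=1: in0=0, in1=0, in2=0, in3=1, in4=0

either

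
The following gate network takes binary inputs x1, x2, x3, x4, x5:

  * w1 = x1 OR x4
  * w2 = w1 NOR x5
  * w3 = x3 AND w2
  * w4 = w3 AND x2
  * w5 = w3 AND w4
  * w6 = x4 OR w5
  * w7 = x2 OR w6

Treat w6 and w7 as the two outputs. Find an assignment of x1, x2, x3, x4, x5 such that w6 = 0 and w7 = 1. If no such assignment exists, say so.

Check with x1=0, x2=1, x3=0, x4=0, x5=0:
w1 = x1 OR x4 = 0 OR 0 = 0
w2 = w1 NOR x5 = 0 NOR 0 = 1
w3 = x3 AND w2 = 0 AND 1 = 0
w4 = w3 AND x2 = 0 AND 1 = 0
w5 = w3 AND w4 = 0 AND 0 = 0
w6 = x4 OR w5 = 0 OR 0 = 0
w7 = x2 OR w6 = 1 OR 0 = 1
So w6 = 0 and w7 = 1.

x1=0, x2=1, x3=0, x4=0, x5=0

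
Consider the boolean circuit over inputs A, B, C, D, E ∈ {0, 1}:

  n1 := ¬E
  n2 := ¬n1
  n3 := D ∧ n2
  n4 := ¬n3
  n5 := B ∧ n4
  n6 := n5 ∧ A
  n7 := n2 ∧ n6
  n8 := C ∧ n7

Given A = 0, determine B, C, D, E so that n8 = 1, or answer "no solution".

no solution exists

With A = 0 fixed, none of the 16 settings of B, C, D, E give n8 = 1.
For example, with B=1, C=1, D=1, E=1:
n1 = ¬E = ¬1 = 0
n2 = ¬n1 = ¬0 = 1
n3 = D ∧ n2 = 1 ∧ 1 = 1
n4 = ¬n3 = ¬1 = 0
n5 = B ∧ n4 = 1 ∧ 0 = 0
n6 = n5 ∧ A = 0 ∧ 0 = 0
n7 = n2 ∧ n6 = 1 ∧ 0 = 0
n8 = C ∧ n7 = 1 ∧ 0 = 0
giving n8 = 0 ≠ 1.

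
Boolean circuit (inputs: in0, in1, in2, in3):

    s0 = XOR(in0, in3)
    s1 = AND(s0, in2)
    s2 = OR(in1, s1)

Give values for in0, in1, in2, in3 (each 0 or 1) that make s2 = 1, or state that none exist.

in0=1, in1=0, in2=1, in3=0

s2 = OR(in1, s1) must be 1, so at least one of in1, s1 is 1.
Check with in0=1, in1=0, in2=1, in3=0:
s0 = XOR(in0, in3) = XOR(1, 0) = 1
s1 = AND(s0, in2) = AND(1, 1) = 1
s2 = OR(in1, s1) = OR(0, 1) = 1
So s2 = 1 as required.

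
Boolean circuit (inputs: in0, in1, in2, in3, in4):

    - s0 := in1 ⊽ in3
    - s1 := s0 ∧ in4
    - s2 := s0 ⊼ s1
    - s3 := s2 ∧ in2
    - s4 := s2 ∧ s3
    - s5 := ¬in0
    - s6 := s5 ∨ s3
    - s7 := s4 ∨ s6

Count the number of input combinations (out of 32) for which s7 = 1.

23

s7 = s4 ∨ s6 must be 1, so at least one of s4, s6 is 1.
Enumerating the 32 input combinations, 23 give s7 = 1 and 9 give s7 = 0.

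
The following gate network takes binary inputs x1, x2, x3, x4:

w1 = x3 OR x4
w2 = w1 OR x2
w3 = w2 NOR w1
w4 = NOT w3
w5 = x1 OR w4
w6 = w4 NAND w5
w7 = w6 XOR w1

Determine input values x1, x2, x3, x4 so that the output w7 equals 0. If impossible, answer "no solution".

w7 = w6 XOR w1 must be 0, so w6 and w1 are equal.
Check with x1=1, x2=1, x3=0, x4=0:
w1 = x3 OR x4 = 0 OR 0 = 0
w2 = w1 OR x2 = 0 OR 1 = 1
w3 = w2 NOR w1 = 1 NOR 0 = 0
w4 = NOT w3 = NOT 0 = 1
w5 = x1 OR w4 = 1 OR 1 = 1
w6 = w4 NAND w5 = 1 NAND 1 = 0
w7 = w6 XOR w1 = 0 XOR 0 = 0
So w7 = 0 as required.

x1=1, x2=1, x3=0, x4=0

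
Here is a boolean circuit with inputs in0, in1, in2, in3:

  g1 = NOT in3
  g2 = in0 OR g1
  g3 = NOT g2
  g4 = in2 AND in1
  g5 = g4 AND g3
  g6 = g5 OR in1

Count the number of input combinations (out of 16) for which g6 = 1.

g6 = g5 OR in1 must be 1, so at least one of g5, in1 is 1.
Enumerating the 16 input combinations, 8 give g6 = 1 and 8 give g6 = 0.

8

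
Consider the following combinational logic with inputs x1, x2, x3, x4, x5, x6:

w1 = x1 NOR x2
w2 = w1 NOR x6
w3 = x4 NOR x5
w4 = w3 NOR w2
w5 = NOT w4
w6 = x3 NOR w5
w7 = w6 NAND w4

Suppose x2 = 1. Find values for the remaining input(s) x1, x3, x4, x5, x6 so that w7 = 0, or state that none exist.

w7 = w6 NAND w4 must be 0, so both w6 = 1 and w4 = 1.
w6 = x3 NOR w5 must be 1, so both x3 = 0 and w5 = 0.
Check with x2 = 1 and x1=1, x3=0, x4=0, x5=1, x6=1:
w1 = x1 NOR x2 = 1 NOR 1 = 0
w2 = w1 NOR x6 = 0 NOR 1 = 0
w3 = x4 NOR x5 = 0 NOR 1 = 0
w4 = w3 NOR w2 = 0 NOR 0 = 1
w5 = NOT w4 = NOT 1 = 0
w6 = x3 NOR w5 = 0 NOR 0 = 1
w7 = w6 NAND w4 = 1 NAND 1 = 0
So w7 = 0.

x1=1 x3=0 x4=0 x5=1 x6=1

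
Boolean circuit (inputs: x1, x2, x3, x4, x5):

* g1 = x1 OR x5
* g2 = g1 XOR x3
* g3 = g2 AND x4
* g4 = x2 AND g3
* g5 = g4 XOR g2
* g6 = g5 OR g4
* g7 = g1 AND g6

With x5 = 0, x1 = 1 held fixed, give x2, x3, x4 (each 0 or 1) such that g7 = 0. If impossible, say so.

g7 = g1 AND g6 must be 0, so at least one of g1, g6 is 0.
Check with x5 = 0, x1 = 1 and x2=0, x3=1, x4=0:
g1 = x1 OR x5 = 1 OR 0 = 1
g2 = g1 XOR x3 = 1 XOR 1 = 0
g3 = g2 AND x4 = 0 AND 0 = 0
g4 = x2 AND g3 = 0 AND 0 = 0
g5 = g4 XOR g2 = 0 XOR 0 = 0
g6 = g5 OR g4 = 0 OR 0 = 0
g7 = g1 AND g6 = 1 AND 0 = 0
So g7 = 0.

x2=0, x3=1, x4=0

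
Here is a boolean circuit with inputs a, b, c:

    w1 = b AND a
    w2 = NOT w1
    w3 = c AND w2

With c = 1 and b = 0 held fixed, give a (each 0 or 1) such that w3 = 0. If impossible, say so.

With c = 1 and b = 0 fixed, none of the 2 settings of a give w3 = 0.
For example, with a=0:
w1 = b AND a = 0 AND 0 = 0
w2 = NOT w1 = NOT 0 = 1
w3 = c AND w2 = 1 AND 1 = 1
giving w3 = 1 ≠ 0.

no solution exists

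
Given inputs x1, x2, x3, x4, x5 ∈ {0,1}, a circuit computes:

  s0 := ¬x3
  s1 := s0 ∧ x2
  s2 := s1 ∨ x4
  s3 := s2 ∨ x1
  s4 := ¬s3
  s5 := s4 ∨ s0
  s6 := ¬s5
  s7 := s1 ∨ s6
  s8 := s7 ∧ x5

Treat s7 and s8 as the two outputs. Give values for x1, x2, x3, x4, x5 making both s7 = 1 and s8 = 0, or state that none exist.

Check with x1=1 x2=0 x3=1 x4=1 x5=0:
s0 = ¬x3 = ¬1 = 0
s1 = s0 ∧ x2 = 0 ∧ 0 = 0
s2 = s1 ∨ x4 = 0 ∨ 1 = 1
s3 = s2 ∨ x1 = 1 ∨ 1 = 1
s4 = ¬s3 = ¬1 = 0
s5 = s4 ∨ s0 = 0 ∨ 0 = 0
s6 = ¬s5 = ¬0 = 1
s7 = s1 ∨ s6 = 0 ∨ 1 = 1
s8 = s7 ∧ x5 = 1 ∧ 0 = 0
So s7 = 1 and s8 = 0.

x1=1 x2=0 x3=1 x4=1 x5=0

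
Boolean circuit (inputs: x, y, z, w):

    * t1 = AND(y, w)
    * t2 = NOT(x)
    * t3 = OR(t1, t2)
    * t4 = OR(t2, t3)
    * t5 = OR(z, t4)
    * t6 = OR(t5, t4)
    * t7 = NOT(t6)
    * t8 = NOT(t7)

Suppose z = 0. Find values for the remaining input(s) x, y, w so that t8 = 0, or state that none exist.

t8 = NOT(t7) must be 0, so t7 = 1.
t7 = NOT(t6) must be 1, so t6 = 0.
Check with z = 0 and x=1, y=1, w=0:
t1 = AND(y, w) = AND(1, 0) = 0
t2 = NOT(x) = NOT 1 = 0
t3 = OR(t1, t2) = OR(0, 0) = 0
t4 = OR(t2, t3) = OR(0, 0) = 0
t5 = OR(z, t4) = OR(0, 0) = 0
t6 = OR(t5, t4) = OR(0, 0) = 0
t7 = NOT(t6) = NOT 0 = 1
t8 = NOT(t7) = NOT 1 = 0
So t8 = 0.

x=1, y=1, w=0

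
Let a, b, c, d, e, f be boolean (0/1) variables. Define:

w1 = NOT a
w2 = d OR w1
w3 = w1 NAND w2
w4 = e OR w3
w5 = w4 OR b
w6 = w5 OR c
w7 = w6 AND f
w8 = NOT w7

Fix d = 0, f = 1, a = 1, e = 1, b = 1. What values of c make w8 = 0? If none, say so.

Check with d = 0, f = 1, a = 1, e = 1, b = 1 and c=0:
w1 = NOT a = NOT 1 = 0
w2 = d OR w1 = 0 OR 0 = 0
w3 = w1 NAND w2 = 0 NAND 0 = 1
w4 = e OR w3 = 1 OR 1 = 1
w5 = w4 OR b = 1 OR 1 = 1
w6 = w5 OR c = 1 OR 0 = 1
w7 = w6 AND f = 1 AND 1 = 1
w8 = NOT w7 = NOT 1 = 0
So w8 = 0.

c=0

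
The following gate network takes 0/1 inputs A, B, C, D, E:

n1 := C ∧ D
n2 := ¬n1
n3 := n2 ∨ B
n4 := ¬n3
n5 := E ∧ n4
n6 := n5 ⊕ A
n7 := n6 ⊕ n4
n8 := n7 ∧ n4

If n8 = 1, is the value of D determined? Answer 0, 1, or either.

n8 = n7 ∧ n4 must be 1, so both n7 = 1 and n4 = 1.
n7 = n6 ⊕ n4 must be 1, so n6 and n4 differ.
n4 = ¬n3 must be 1, so n3 = 0.
Every assignment with n8 = 1 has D = 1; there are 2 such assignment(s).
  A=0, B=0, C=1, D=1, E=0
  A=1, B=0, C=1, D=1, E=1

1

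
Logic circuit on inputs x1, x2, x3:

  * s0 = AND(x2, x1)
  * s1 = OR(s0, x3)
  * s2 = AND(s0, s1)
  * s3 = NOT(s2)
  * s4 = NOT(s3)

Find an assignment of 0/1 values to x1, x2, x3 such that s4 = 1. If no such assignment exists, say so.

x1=1, x2=1, x3=1

Check with x1=1, x2=1, x3=1:
s0 = AND(x2, x1) = AND(1, 1) = 1
s1 = OR(s0, x3) = OR(1, 1) = 1
s2 = AND(s0, s1) = AND(1, 1) = 1
s3 = NOT(s2) = NOT 1 = 0
s4 = NOT(s3) = NOT 0 = 1
So s4 = 1 as required.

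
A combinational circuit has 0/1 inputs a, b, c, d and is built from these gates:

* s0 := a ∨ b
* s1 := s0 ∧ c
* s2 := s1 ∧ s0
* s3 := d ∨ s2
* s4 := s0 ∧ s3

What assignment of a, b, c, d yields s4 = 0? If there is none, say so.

a=0 b=1 c=0 d=0

s4 = s0 ∧ s3 must be 0, so at least one of s0, s3 is 0.
Check with a=0 b=1 c=0 d=0:
s0 = a ∨ b = 0 ∨ 1 = 1
s1 = s0 ∧ c = 1 ∧ 0 = 0
s2 = s1 ∧ s0 = 0 ∧ 1 = 0
s3 = d ∨ s2 = 0 ∨ 0 = 0
s4 = s0 ∧ s3 = 1 ∧ 0 = 0
So s4 = 0 as required.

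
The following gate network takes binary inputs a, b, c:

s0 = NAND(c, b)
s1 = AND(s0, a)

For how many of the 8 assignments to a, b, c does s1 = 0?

s1 = AND(s0, a) must be 0, so at least one of s0, a is 0.
Enumerating the 8 input combinations, 5 give s1 = 0 and 3 give s1 = 1.

5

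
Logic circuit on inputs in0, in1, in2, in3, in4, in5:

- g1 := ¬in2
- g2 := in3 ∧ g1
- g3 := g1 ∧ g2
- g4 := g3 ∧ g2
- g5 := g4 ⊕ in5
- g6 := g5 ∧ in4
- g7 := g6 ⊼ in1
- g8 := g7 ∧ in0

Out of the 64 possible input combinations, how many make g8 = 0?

36

g8 = g7 ∧ in0 must be 0, so at least one of g7, in0 is 0.
Enumerating the 64 input combinations, 36 give g8 = 0 and 28 give g8 = 1.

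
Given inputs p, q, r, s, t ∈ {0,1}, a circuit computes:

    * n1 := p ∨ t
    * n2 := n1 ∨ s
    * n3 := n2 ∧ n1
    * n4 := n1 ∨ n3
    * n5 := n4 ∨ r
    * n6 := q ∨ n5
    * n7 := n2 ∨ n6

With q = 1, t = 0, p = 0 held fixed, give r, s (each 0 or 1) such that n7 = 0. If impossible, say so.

With q = 1, t = 0, p = 0 fixed, none of the 4 settings of r, s give n7 = 0.
For example, with r=0, s=1:
n1 = p ∨ t = 0 ∨ 0 = 0
n2 = n1 ∨ s = 0 ∨ 1 = 1
n3 = n2 ∧ n1 = 1 ∧ 0 = 0
n4 = n1 ∨ n3 = 0 ∨ 0 = 0
n5 = n4 ∨ r = 0 ∨ 0 = 0
n6 = q ∨ n5 = 1 ∨ 0 = 1
n7 = n2 ∨ n6 = 1 ∨ 1 = 1
giving n7 = 1 ≠ 0.

no solution exists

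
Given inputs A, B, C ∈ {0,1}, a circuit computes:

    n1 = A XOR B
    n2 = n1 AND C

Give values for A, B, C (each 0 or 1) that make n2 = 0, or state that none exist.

Check with A=1 B=0 C=0:
n1 = A XOR B = 1 XOR 0 = 1
n2 = n1 AND C = 1 AND 0 = 0
So n2 = 0 as required.

A=1 B=0 C=0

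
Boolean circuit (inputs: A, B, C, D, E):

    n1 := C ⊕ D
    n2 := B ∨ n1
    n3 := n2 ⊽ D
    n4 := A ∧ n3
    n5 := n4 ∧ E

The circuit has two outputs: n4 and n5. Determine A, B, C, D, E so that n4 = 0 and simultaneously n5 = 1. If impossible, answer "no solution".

Across all 32 input combinations, none give both n4 = 0 and n5 = 1.

no solution exists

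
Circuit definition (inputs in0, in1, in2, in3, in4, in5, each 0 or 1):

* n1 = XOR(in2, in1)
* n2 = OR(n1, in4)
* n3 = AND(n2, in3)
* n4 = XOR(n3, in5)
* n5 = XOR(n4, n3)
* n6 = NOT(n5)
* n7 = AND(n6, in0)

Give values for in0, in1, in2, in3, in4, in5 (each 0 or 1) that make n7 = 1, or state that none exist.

n7 = AND(n6, in0) must be 1, so both n6 = 1 and in0 = 1.
n6 = NOT(n5) must be 1, so n5 = 0.
Check with in0=1 in1=1 in2=0 in3=0 in4=0 in5=0:
n1 = XOR(in2, in1) = XOR(0, 1) = 1
n2 = OR(n1, in4) = OR(1, 0) = 1
n3 = AND(n2, in3) = AND(1, 0) = 0
n4 = XOR(n3, in5) = XOR(0, 0) = 0
n5 = XOR(n4, n3) = XOR(0, 0) = 0
n6 = NOT(n5) = NOT 0 = 1
n7 = AND(n6, in0) = AND(1, 1) = 1
So n7 = 1 as required.

in0=1 in1=1 in2=0 in3=0 in4=0 in5=0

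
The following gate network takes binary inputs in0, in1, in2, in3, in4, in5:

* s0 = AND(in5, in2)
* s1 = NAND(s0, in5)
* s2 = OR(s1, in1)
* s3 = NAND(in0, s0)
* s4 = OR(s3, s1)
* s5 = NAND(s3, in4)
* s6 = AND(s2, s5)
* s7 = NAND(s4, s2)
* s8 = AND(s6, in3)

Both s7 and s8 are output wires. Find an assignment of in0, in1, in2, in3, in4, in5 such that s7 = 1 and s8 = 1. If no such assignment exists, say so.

Check with in0=1 in1=1 in2=1 in3=1 in4=0 in5=1:
s0 = AND(in5, in2) = AND(1, 1) = 1
s1 = NAND(s0, in5) = NAND(1, 1) = 0
s2 = OR(s1, in1) = OR(0, 1) = 1
s3 = NAND(in0, s0) = NAND(1, 1) = 0
s4 = OR(s3, s1) = OR(0, 0) = 0
s5 = NAND(s3, in4) = NAND(0, 0) = 1
s6 = AND(s2, s5) = AND(1, 1) = 1
s7 = NAND(s4, s2) = NAND(0, 1) = 1
s8 = AND(s6, in3) = AND(1, 1) = 1
So s7 = 1 and s8 = 1.

in0=1 in1=1 in2=1 in3=1 in4=0 in5=1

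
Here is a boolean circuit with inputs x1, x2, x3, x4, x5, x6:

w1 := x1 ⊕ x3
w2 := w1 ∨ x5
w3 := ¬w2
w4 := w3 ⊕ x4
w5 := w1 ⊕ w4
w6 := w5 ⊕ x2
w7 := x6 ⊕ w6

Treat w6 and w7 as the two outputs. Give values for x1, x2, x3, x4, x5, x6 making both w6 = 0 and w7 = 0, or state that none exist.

x1=0 x2=0 x3=0 x4=0 x5=1 x6=0

Check with x1=0 x2=0 x3=0 x4=0 x5=1 x6=0:
w1 = x1 ⊕ x3 = 0 ⊕ 0 = 0
w2 = w1 ∨ x5 = 0 ∨ 1 = 1
w3 = ¬w2 = ¬1 = 0
w4 = w3 ⊕ x4 = 0 ⊕ 0 = 0
w5 = w1 ⊕ w4 = 0 ⊕ 0 = 0
w6 = w5 ⊕ x2 = 0 ⊕ 0 = 0
w7 = x6 ⊕ w6 = 0 ⊕ 0 = 0
So w6 = 0 and w7 = 0.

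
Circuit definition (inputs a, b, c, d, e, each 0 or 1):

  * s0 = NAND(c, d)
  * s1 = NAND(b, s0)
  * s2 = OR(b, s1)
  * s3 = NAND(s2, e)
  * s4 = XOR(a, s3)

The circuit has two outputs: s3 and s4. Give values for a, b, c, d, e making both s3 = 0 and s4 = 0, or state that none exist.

Check with a=0, b=1, c=1, d=1, e=1:
s0 = NAND(c, d) = NAND(1, 1) = 0
s1 = NAND(b, s0) = NAND(1, 0) = 1
s2 = OR(b, s1) = OR(1, 1) = 1
s3 = NAND(s2, e) = NAND(1, 1) = 0
s4 = XOR(a, s3) = XOR(0, 0) = 0
So s3 = 0 and s4 = 0.

a=0, b=1, c=1, d=1, e=1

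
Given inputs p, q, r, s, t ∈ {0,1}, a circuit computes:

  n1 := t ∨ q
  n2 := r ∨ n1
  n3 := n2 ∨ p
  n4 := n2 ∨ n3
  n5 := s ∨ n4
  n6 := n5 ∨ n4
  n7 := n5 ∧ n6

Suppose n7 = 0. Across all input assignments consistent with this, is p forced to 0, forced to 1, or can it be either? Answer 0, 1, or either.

n7 = n5 ∧ n6 must be 0, so at least one of n5, n6 is 0.
Every assignment with n7 = 0 has p = 0; there are 1 such assignment(s).
  p=0, q=0, r=0, s=0, t=0

0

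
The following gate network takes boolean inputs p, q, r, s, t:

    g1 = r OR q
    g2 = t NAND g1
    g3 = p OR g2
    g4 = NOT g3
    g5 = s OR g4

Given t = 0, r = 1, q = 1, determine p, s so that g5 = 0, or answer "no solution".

Check with t = 0, r = 1, q = 1 and p=0, s=0:
g1 = r OR q = 1 OR 1 = 1
g2 = t NAND g1 = 0 NAND 1 = 1
g3 = p OR g2 = 0 OR 1 = 1
g4 = NOT g3 = NOT 1 = 0
g5 = s OR g4 = 0 OR 0 = 0
So g5 = 0.

p=0, s=0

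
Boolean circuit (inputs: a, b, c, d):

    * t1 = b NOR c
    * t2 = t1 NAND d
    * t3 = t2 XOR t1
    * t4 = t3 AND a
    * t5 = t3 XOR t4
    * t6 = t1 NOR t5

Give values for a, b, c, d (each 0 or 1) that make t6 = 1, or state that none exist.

Check with a=1, b=0, c=1, d=1:
t1 = b NOR c = 0 NOR 1 = 0
t2 = t1 NAND d = 0 NAND 1 = 1
t3 = t2 XOR t1 = 1 XOR 0 = 1
t4 = t3 AND a = 1 AND 1 = 1
t5 = t3 XOR t4 = 1 XOR 1 = 0
t6 = t1 NOR t5 = 0 NOR 0 = 1
So t6 = 1 as required.

a=1, b=0, c=1, d=1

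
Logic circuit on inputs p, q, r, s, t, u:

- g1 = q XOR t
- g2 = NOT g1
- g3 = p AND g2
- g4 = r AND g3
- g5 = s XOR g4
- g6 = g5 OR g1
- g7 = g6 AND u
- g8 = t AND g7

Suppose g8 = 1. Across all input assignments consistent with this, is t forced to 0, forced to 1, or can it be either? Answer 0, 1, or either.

g8 = t AND g7 must be 1, so both t = 1 and g7 = 1.
g7 = g6 AND u must be 1, so both g6 = 1 and u = 1.
Every assignment with g8 = 1 has t = 1; there are 12 such assignment(s).

1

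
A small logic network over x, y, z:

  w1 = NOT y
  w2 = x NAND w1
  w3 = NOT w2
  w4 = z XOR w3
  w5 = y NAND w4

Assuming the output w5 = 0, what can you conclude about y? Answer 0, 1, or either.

1

w5 = y NAND w4 must be 0, so both y = 1 and w4 = 1.
Every assignment with w5 = 0 has y = 1; there are 2 such assignment(s).
  x=0, y=1, z=1
  x=1, y=1, z=1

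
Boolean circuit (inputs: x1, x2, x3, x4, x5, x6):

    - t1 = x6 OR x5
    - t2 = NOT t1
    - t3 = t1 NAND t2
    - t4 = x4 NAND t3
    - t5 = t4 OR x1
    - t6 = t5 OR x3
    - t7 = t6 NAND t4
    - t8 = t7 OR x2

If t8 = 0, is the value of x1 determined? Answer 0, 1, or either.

either

Both values of x1 occur among assignments with t8 = 0:
  x1=0: x1=0, x2=0, x3=0, x4=0, x5=0, x6=0
  x1=1: x1=1, x2=0, x3=0, x4=0, x5=0, x6=0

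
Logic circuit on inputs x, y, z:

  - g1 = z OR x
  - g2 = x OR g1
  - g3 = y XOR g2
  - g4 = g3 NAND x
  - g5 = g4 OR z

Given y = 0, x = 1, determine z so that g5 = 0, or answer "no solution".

Check with y = 0, x = 1 and z=0:
g1 = z OR x = 0 OR 1 = 1
g2 = x OR g1 = 1 OR 1 = 1
g3 = y XOR g2 = 0 XOR 1 = 1
g4 = g3 NAND x = 1 NAND 1 = 0
g5 = g4 OR z = 0 OR 0 = 0
So g5 = 0.

z=0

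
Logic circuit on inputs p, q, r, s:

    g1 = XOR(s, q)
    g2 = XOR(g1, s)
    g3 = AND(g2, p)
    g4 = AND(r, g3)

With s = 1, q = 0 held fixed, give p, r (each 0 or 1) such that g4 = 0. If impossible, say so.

g4 = AND(r, g3) must be 0, so at least one of r, g3 is 0.
Check with s = 1, q = 0 and p=0, r=0:
g1 = XOR(s, q) = XOR(1, 0) = 1
g2 = XOR(g1, s) = XOR(1, 1) = 0
g3 = AND(g2, p) = AND(0, 0) = 0
g4 = AND(r, g3) = AND(0, 0) = 0
So g4 = 0.

p=0 r=0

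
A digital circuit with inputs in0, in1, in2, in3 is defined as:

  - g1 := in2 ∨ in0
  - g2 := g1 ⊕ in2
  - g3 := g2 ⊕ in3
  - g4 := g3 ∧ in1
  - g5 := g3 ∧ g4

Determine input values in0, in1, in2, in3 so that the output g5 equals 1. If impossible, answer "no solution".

in0=0, in1=1, in2=1, in3=1

g5 = g3 ∧ g4 must be 1, so both g3 = 1 and g4 = 1.
g3 = g2 ⊕ in3 must be 1, so g2 and in3 differ.
Check with in0=0, in1=1, in2=1, in3=1:
g1 = in2 ∨ in0 = 1 ∨ 0 = 1
g2 = g1 ⊕ in2 = 1 ⊕ 1 = 0
g3 = g2 ⊕ in3 = 0 ⊕ 1 = 1
g4 = g3 ∧ in1 = 1 ∧ 1 = 1
g5 = g3 ∧ g4 = 1 ∧ 1 = 1
So g5 = 1 as required.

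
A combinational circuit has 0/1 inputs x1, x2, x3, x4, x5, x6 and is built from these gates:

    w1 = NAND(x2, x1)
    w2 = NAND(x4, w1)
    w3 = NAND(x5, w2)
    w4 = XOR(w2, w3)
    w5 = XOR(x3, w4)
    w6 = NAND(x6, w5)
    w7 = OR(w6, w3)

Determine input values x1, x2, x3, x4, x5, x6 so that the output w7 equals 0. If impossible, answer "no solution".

Check with x1=0, x2=0, x3=0, x4=0, x5=1, x6=1:
w1 = NAND(x2, x1) = NAND(0, 0) = 1
w2 = NAND(x4, w1) = NAND(0, 1) = 1
w3 = NAND(x5, w2) = NAND(1, 1) = 0
w4 = XOR(w2, w3) = XOR(1, 0) = 1
w5 = XOR(x3, w4) = XOR(0, 1) = 1
w6 = NAND(x6, w5) = NAND(1, 1) = 0
w7 = OR(w6, w3) = OR(0, 0) = 0
So w7 = 0 as required.

x1=0, x2=0, x3=0, x4=0, x5=1, x6=1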